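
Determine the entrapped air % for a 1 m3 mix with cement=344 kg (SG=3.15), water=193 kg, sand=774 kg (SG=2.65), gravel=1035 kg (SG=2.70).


Vol cement = 344 / (3.15 * 1000) = 0.109206 m3
Vol water = 193 / 1000 = 0.193 m3
Vol sand = 774 / (2.65 * 1000) = 0.292075 m3
Vol gravel = 1035 / (2.70 * 1000) = 0.383333 m3
Total solid + water volume = 0.977615 m3
Air = (1 - 0.977615) * 100 = 2.24%

2.24


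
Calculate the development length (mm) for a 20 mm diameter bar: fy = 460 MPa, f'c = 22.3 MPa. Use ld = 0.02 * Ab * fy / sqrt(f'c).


Ab = pi * 20^2 / 4 = 314.159 mm2
ld = 0.02 * 314.159 * 460 / sqrt(22.3)
= 612.0 mm

612.0


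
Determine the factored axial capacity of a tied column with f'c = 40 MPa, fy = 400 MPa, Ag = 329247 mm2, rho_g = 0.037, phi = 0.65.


Ast = rho * Ag = 0.037 * 329247 = 12182.139 mm2
phi*Pn = 0.65 * 0.80 * (0.85 * 40 * (329247 - 12182.139) + 400 * 12182.139) / 1000
= 8139.59 kN

8139.59


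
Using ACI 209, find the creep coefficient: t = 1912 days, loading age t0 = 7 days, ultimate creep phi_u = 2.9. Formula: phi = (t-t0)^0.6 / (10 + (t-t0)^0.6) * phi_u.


dt = 1912 - 7 = 1905
phi = 1905^0.6 / (10 + 1905^0.6) * 2.9
= 2.618

2.618


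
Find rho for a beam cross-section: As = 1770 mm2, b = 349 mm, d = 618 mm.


rho = As / (b * d)
= 1770 / (349 * 618)
= 0.0082

0.0082


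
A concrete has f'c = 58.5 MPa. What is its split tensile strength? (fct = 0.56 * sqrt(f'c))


fct = 0.56 * sqrt(58.5)
= 0.56 * 7.649
= 4.283 MPa

4.283


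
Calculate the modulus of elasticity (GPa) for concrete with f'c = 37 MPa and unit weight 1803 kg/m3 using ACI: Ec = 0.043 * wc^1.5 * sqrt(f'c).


Ec = 0.043 * 1803^1.5 * sqrt(37) / 1000
= 20.02 GPa

20.02


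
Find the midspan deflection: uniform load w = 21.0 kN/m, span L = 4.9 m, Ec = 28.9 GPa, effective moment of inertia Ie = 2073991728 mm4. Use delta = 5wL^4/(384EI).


Convert: L = 4.9 m = 4900 mm, Ec = 28.9 GPa = 28900 MPa
delta = 5 * 21.0 * 4900^4 / (384 * 28900 * 2073991728)
= 2.63 mm

2.63


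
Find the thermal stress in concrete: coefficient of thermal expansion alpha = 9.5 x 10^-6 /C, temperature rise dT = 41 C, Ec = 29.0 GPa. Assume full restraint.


sigma = alpha * dT * Ec
= 9.5e-6 * 41 * 29.0 * 1000
= 11.295 MPa

11.295


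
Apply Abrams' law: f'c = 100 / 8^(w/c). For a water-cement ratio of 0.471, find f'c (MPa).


f'c = 100 / 8^0.471
= 100 / 2.663
= 37.55 MPa

37.55


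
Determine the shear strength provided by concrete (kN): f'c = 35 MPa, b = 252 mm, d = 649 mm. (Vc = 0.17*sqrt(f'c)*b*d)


Vc = 0.17 * sqrt(35) * 252 * 649 / 1000
= 164.49 kN

164.49


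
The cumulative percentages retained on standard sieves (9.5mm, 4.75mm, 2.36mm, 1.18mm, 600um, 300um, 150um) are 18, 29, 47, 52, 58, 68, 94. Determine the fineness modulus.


FM = sum(cumulative % retained) / 100
= 366 / 100
= 3.66

3.66


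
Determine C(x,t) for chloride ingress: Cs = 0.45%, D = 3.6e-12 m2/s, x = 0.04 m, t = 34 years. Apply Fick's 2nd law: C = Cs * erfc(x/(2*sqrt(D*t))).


t_seconds = 34 * 365.25 * 24 * 3600 = 1072958400.0 s
arg = 0.04 / (2 * sqrt(3.6e-12 * 1072958400.0))
= 0.3218
erfc(0.3218) = 0.649
C = 0.45 * 0.649 = 0.2921%

0.2921


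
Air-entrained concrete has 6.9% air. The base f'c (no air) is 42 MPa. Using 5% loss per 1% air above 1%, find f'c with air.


Strength loss = (6.9 - 1) * 5 = 29.5%
f'c = 42 * (1 - 29.5/100)
= 29.61 MPa

29.61


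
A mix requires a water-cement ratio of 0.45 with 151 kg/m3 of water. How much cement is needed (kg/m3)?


Cement = water / (w/c)
= 151 / 0.45
= 335.6 kg/m3

335.6


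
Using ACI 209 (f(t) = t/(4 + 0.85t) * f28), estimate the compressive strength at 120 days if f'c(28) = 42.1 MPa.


f(120) = 120 / (4 + 0.85 * 120) * 42.1
= 120 / 106.0 * 42.1
= 47.66 MPa

47.66


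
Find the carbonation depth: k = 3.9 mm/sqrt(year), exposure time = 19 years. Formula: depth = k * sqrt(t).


depth = k * sqrt(t)
= 3.9 * sqrt(19)
= 17.0 mm

17.0


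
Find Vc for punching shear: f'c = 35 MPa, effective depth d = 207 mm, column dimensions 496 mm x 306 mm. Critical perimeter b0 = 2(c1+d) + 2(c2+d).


b0 = 2*(496 + 207) + 2*(306 + 207) = 2432 mm
Vc = 0.33 * sqrt(35) * 2432 * 207 / 1000
= 982.84 kN

982.84


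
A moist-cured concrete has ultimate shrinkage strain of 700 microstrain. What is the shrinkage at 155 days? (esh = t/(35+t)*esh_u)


esh(155) = 155 / (35 + 155) * 700
= 155 / 190 * 700
= 571.1 microstrain

571.1


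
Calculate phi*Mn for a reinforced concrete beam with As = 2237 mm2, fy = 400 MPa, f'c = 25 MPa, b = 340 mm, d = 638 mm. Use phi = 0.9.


a = As * fy / (0.85 * f'c * b)
= 2237 * 400 / (0.85 * 25 * 340)
= 123.8478 mm
Mn = As * fy * (d - a/2) / 10^6
= 515.4729 kN-m
phi*Mn = 0.9 * 515.4729 = 463.93 kN-m

463.93


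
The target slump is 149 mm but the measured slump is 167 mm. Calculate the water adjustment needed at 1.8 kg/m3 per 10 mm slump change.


Difference = 149 - 167 = -18 mm
Water adjustment = -18 * 1.8 / 10 = -3.2 kg/m3

-3.2


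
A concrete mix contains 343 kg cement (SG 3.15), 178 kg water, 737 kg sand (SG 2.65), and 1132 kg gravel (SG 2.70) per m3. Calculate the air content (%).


Vol cement = 343 / (3.15 * 1000) = 0.108889 m3
Vol water = 178 / 1000 = 0.178 m3
Vol sand = 737 / (2.65 * 1000) = 0.278113 m3
Vol gravel = 1132 / (2.70 * 1000) = 0.419259 m3
Total solid + water volume = 0.984261 m3
Air = (1 - 0.984261) * 100 = 1.57%

1.57


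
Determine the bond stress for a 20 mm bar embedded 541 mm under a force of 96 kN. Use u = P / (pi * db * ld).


u = P / (pi * db * ld)
= 96 * 1000 / (pi * 20 * 541)
= 2.824 MPa

2.824


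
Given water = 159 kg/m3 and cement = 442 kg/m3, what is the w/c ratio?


w/c = water / cement
w/c = 159 / 442 = 0.36

0.36


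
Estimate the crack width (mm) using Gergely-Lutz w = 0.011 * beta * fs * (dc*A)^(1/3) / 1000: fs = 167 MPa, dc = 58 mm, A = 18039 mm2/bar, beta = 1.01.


w = 0.011 * beta * fs * (dc * A)^(1/3) / 1000
= 0.011 * 1.01 * 167 * (58 * 18039)^(1/3) / 1000
= 0.188 mm

0.188


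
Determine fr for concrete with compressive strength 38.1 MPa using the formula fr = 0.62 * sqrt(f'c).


fr = 0.62 * sqrt(38.1)
= 3.827 MPa

3.827


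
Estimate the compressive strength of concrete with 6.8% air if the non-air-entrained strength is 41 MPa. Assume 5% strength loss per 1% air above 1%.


Strength loss = (6.8 - 1) * 5 = 29.0%
f'c = 41 * (1 - 29.0/100)
= 29.11 MPa

29.11


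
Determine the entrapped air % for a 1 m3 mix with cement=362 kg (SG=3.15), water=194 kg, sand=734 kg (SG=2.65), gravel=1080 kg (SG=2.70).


Vol cement = 362 / (3.15 * 1000) = 0.114921 m3
Vol water = 194 / 1000 = 0.194 m3
Vol sand = 734 / (2.65 * 1000) = 0.276981 m3
Vol gravel = 1080 / (2.70 * 1000) = 0.4 m3
Total solid + water volume = 0.985902 m3
Air = (1 - 0.985902) * 100 = 1.41%

1.41


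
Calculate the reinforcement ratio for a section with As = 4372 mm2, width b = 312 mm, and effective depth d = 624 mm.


rho = As / (b * d)
= 4372 / (312 * 624)
= 0.0225

0.0225


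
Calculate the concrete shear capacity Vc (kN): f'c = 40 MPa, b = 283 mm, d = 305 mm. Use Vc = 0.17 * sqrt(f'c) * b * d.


Vc = 0.17 * sqrt(40) * 283 * 305 / 1000
= 92.8 kN

92.8


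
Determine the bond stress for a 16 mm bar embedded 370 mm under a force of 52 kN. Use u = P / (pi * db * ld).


u = P / (pi * db * ld)
= 52 * 1000 / (pi * 16 * 370)
= 2.796 MPa

2.796


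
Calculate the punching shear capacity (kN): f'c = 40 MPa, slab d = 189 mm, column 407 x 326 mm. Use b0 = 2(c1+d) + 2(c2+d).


b0 = 2*(407 + 189) + 2*(326 + 189) = 2222 mm
Vc = 0.33 * sqrt(40) * 2222 * 189 / 1000
= 876.5 kN

876.5


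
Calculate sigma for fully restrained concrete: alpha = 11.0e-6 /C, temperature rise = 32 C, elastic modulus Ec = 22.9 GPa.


sigma = alpha * dT * Ec
= 11.0e-6 * 32 * 22.9 * 1000
= 8.061 MPa

8.061


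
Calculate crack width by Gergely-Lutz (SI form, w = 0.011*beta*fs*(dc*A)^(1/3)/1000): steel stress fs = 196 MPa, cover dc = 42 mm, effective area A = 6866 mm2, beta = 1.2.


w = 0.011 * beta * fs * (dc * A)^(1/3) / 1000
= 0.011 * 1.2 * 196 * (42 * 6866)^(1/3) / 1000
= 0.171 mm

0.171


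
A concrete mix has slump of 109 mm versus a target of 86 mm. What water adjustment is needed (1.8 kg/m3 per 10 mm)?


Difference = 86 - 109 = -23 mm
Water adjustment = -23 * 1.8 / 10 = -4.1 kg/m3

-4.1


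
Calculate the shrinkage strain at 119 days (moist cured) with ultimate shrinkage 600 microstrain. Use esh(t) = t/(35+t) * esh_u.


esh(119) = 119 / (35 + 119) * 600
= 119 / 154 * 600
= 463.6 microstrain

463.6


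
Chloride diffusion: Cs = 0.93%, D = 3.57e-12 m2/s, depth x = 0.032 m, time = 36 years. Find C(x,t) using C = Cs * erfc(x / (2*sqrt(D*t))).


t_seconds = 36 * 365.25 * 24 * 3600 = 1136073600.0 s
arg = 0.032 / (2 * sqrt(3.57e-12 * 1136073600.0))
= 0.2512
erfc(0.2512) = 0.7224
C = 0.93 * 0.7224 = 0.6718%

0.6718


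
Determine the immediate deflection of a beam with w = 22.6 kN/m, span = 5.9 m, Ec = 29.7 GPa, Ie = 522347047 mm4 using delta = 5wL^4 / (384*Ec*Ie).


Convert: L = 5.9 m = 5900 mm, Ec = 29.7 GPa = 29700 MPa
delta = 5 * 22.6 * 5900^4 / (384 * 29700 * 522347047)
= 22.98 mm

22.98


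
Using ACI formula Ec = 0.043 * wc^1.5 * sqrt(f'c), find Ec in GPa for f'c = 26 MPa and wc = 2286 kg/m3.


Ec = 0.043 * 2286^1.5 * sqrt(26) / 1000
= 23.96 GPa

23.96


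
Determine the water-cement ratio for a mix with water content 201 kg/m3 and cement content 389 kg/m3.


w/c = water / cement
w/c = 201 / 389 = 0.517

0.517


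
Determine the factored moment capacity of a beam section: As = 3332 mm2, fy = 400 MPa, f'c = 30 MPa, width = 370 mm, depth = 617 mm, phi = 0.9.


a = As * fy / (0.85 * f'c * b)
= 3332 * 400 / (0.85 * 30 * 370)
= 141.2613 mm
Mn = As * fy * (d - a/2) / 10^6
= 728.2011 kN-m
phi*Mn = 0.9 * 728.2011 = 655.38 kN-m

655.38


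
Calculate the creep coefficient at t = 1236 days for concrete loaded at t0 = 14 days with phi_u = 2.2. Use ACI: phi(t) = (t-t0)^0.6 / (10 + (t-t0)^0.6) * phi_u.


dt = 1236 - 14 = 1222
phi = 1222^0.6 / (10 + 1222^0.6) * 2.2
= 1.929

1.929


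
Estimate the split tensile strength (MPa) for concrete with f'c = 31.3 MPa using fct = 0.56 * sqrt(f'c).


fct = 0.56 * sqrt(31.3)
= 0.56 * 5.595
= 3.133 MPa

3.133


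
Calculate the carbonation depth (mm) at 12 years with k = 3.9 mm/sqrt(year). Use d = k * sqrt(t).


depth = k * sqrt(t)
= 3.9 * sqrt(12)
= 13.51 mm

13.51


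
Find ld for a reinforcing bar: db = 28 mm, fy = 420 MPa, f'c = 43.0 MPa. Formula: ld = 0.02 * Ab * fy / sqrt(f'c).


Ab = pi * 28^2 / 4 = 615.752 mm2
ld = 0.02 * 615.752 * 420 / sqrt(43.0)
= 788.8 mm

788.8


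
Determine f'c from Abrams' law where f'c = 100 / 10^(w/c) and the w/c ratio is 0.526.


f'c = 100 / 10^0.526
= 100 / 3.357
= 29.79 MPa

29.79


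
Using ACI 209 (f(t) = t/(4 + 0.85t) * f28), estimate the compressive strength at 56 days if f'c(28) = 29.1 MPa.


f(56) = 56 / (4 + 0.85 * 56) * 29.1
= 56 / 51.6 * 29.1
= 31.58 MPa

31.58


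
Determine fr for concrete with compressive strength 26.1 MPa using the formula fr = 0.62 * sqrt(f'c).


fr = 0.62 * sqrt(26.1)
= 3.167 MPa

3.167


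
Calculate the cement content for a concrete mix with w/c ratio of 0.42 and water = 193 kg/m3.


Cement = water / (w/c)
= 193 / 0.42
= 459.5 kg/m3

459.5


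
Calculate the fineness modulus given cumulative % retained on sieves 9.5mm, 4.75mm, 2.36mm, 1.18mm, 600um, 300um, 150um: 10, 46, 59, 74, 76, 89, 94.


FM = sum(cumulative % retained) / 100
= 448 / 100
= 4.48

4.48


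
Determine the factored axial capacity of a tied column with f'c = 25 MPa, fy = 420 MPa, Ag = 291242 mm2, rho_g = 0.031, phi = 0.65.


Ast = rho * Ag = 0.031 * 291242 = 9028.502 mm2
phi*Pn = 0.65 * 0.80 * (0.85 * 25 * (291242 - 9028.502) + 420 * 9028.502) / 1000
= 5090.28 kN

5090.28


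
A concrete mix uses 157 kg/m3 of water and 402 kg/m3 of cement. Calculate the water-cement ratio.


w/c = water / cement
w/c = 157 / 402 = 0.391

0.391


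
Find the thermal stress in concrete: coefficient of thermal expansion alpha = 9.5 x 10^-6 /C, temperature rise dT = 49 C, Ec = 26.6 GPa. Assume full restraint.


sigma = alpha * dT * Ec
= 9.5e-6 * 49 * 26.6 * 1000
= 12.382 MPa

12.382


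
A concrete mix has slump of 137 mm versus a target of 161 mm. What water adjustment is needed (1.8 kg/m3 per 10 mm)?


Difference = 161 - 137 = 24 mm
Water adjustment = 24 * 1.8 / 10 = 4.3 kg/m3

4.3


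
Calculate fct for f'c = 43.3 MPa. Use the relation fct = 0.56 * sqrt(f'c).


fct = 0.56 * sqrt(43.3)
= 0.56 * 6.58
= 3.685 MPa

3.685


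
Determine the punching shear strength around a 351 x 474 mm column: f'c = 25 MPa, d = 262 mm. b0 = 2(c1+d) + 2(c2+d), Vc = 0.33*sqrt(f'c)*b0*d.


b0 = 2*(351 + 262) + 2*(474 + 262) = 2698 mm
Vc = 0.33 * sqrt(25) * 2698 * 262 / 1000
= 1166.35 kN

1166.35


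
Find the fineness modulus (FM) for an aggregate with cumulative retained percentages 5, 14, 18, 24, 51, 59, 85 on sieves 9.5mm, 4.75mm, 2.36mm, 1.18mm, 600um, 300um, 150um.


FM = sum(cumulative % retained) / 100
= 256 / 100
= 2.56

2.56


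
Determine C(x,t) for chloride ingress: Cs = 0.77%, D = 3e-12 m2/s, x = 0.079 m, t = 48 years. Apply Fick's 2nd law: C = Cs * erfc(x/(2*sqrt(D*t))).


t_seconds = 48 * 365.25 * 24 * 3600 = 1514764800.0 s
arg = 0.079 / (2 * sqrt(3e-12 * 1514764800.0))
= 0.586
erfc(0.586) = 0.4073
C = 0.77 * 0.4073 = 0.3136%

0.3136


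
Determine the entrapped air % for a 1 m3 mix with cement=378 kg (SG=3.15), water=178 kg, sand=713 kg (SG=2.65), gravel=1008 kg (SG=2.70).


Vol cement = 378 / (3.15 * 1000) = 0.12 m3
Vol water = 178 / 1000 = 0.178 m3
Vol sand = 713 / (2.65 * 1000) = 0.269057 m3
Vol gravel = 1008 / (2.70 * 1000) = 0.373333 m3
Total solid + water volume = 0.94039 m3
Air = (1 - 0.94039) * 100 = 5.96%

5.96


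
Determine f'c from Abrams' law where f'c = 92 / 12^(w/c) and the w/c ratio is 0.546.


f'c = 92 / 12^0.546
= 92 / 3.884
= 23.69 MPa

23.69


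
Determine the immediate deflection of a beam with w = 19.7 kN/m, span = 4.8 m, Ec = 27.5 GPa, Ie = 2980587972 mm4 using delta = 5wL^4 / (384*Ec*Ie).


Convert: L = 4.8 m = 4800 mm, Ec = 27.5 GPa = 27500 MPa
delta = 5 * 19.7 * 4800^4 / (384 * 27500 * 2980587972)
= 1.66 mm

1.66


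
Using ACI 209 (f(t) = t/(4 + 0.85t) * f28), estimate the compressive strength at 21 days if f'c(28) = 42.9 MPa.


f(21) = 21 / (4 + 0.85 * 21) * 42.9
= 21 / 21.85 * 42.9
= 41.23 MPa

41.23


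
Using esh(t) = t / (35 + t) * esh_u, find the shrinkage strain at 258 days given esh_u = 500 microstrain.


esh(258) = 258 / (35 + 258) * 500
= 258 / 293 * 500
= 440.3 microstrain

440.3


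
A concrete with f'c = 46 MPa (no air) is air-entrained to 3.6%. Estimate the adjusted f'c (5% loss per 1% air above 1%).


Strength loss = (3.6 - 1) * 5 = 13.0%
f'c = 46 * (1 - 13.0/100)
= 40.02 MPa

40.02


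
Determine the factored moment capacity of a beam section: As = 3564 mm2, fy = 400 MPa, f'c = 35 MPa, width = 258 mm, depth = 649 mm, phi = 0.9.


a = As * fy / (0.85 * f'c * b)
= 3564 * 400 / (0.85 * 35 * 258)
= 185.7338 mm
Mn = As * fy * (d - a/2) / 10^6
= 792.8233 kN-m
phi*Mn = 0.9 * 792.8233 = 713.54 kN-m

713.54


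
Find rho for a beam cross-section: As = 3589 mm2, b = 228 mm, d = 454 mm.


rho = As / (b * d)
= 3589 / (228 * 454)
= 0.0347

0.0347


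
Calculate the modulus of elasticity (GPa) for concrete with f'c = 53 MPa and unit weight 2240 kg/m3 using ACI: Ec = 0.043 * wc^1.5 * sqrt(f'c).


Ec = 0.043 * 2240^1.5 * sqrt(53) / 1000
= 33.19 GPa

33.19


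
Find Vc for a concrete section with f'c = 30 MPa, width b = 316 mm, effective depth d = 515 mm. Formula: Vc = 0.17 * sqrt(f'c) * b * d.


Vc = 0.17 * sqrt(30) * 316 * 515 / 1000
= 151.53 kN

151.53


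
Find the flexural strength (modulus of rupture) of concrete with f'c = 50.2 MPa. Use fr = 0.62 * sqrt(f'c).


fr = 0.62 * sqrt(50.2)
= 4.393 MPa

4.393


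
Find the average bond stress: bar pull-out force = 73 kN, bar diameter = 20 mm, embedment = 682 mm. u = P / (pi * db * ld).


u = P / (pi * db * ld)
= 73 * 1000 / (pi * 20 * 682)
= 1.704 MPa

1.704


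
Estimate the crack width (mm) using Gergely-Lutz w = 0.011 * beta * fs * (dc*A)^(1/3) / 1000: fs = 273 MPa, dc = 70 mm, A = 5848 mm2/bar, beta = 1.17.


w = 0.011 * beta * fs * (dc * A)^(1/3) / 1000
= 0.011 * 1.17 * 273 * (70 * 5848)^(1/3) / 1000
= 0.261 mm

0.261


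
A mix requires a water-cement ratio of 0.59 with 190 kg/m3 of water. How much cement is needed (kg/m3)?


Cement = water / (w/c)
= 190 / 0.59
= 322.0 kg/m3

322.0


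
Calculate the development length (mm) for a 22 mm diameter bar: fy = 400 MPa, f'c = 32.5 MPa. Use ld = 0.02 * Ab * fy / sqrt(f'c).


Ab = pi * 22^2 / 4 = 380.133 mm2
ld = 0.02 * 380.133 * 400 / sqrt(32.5)
= 533.4 mm

533.4


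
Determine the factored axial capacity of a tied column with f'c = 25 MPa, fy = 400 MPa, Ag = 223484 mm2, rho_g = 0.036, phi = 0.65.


Ast = rho * Ag = 0.036 * 223484 = 8045.424 mm2
phi*Pn = 0.65 * 0.80 * (0.85 * 25 * (223484 - 8045.424) + 400 * 8045.424) / 1000
= 4054.04 kN

4054.04


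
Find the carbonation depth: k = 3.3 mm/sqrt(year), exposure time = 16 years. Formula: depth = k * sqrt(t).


depth = k * sqrt(t)
= 3.3 * sqrt(16)
= 13.2 mm

13.2


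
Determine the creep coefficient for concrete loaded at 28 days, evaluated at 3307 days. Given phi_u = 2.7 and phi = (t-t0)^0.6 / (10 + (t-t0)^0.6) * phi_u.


dt = 3307 - 28 = 3279
phi = 3279^0.6 / (10 + 3279^0.6) * 2.7
= 2.505

2.505


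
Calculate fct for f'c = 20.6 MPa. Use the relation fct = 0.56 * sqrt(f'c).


fct = 0.56 * sqrt(20.6)
= 0.56 * 4.539
= 2.542 MPa

2.542


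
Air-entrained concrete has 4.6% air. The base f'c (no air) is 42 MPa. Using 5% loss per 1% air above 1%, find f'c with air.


Strength loss = (4.6 - 1) * 5 = 18.0%
f'c = 42 * (1 - 18.0/100)
= 34.44 MPa

34.44


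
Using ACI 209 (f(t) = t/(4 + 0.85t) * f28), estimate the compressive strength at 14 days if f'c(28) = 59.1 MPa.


f(14) = 14 / (4 + 0.85 * 14) * 59.1
= 14 / 15.9 * 59.1
= 52.04 MPa

52.04


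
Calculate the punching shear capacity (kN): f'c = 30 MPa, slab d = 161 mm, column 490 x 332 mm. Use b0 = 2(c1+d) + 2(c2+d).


b0 = 2*(490 + 161) + 2*(332 + 161) = 2288 mm
Vc = 0.33 * sqrt(30) * 2288 * 161 / 1000
= 665.82 kN

665.82


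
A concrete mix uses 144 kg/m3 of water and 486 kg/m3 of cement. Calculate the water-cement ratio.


w/c = water / cement
w/c = 144 / 486 = 0.296

0.296


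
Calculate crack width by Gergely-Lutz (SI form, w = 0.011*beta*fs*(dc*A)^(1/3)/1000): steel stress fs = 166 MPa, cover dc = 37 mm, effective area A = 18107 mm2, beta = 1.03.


w = 0.011 * beta * fs * (dc * A)^(1/3) / 1000
= 0.011 * 1.03 * 166 * (37 * 18107)^(1/3) / 1000
= 0.165 mm

0.165


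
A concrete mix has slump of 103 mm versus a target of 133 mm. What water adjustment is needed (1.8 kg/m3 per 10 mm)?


Difference = 133 - 103 = 30 mm
Water adjustment = 30 * 1.8 / 10 = 5.4 kg/m3

5.4


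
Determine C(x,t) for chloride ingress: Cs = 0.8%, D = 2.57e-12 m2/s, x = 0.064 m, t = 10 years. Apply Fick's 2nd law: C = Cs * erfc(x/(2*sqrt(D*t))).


t_seconds = 10 * 365.25 * 24 * 3600 = 315576000.0 s
arg = 0.064 / (2 * sqrt(2.57e-12 * 315576000.0))
= 1.1237
erfc(1.1237) = 0.112
C = 0.8 * 0.112 = 0.0896%

0.0896


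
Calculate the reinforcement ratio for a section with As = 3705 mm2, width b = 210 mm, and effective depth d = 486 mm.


rho = As / (b * d)
= 3705 / (210 * 486)
= 0.0363

0.0363


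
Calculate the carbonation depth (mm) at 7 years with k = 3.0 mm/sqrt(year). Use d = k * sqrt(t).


depth = k * sqrt(t)
= 3.0 * sqrt(7)
= 7.94 mm

7.94


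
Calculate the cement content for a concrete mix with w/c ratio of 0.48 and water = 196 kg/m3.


Cement = water / (w/c)
= 196 / 0.48
= 408.3 kg/m3

408.3


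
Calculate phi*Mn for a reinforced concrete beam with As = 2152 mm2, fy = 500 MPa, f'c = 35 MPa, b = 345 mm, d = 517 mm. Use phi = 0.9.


a = As * fy / (0.85 * f'c * b)
= 2152 * 500 / (0.85 * 35 * 345)
= 104.835 mm
Mn = As * fy * (d - a/2) / 10^6
= 499.8908 kN-m
phi*Mn = 0.9 * 499.8908 = 449.9 kN-m

449.9


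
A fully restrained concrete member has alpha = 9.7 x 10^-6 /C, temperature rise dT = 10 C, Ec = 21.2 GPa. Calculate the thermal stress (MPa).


sigma = alpha * dT * Ec
= 9.7e-6 * 10 * 21.2 * 1000
= 2.056 MPa

2.056


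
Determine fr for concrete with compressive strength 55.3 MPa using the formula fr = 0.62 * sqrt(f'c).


fr = 0.62 * sqrt(55.3)
= 4.611 MPa

4.611


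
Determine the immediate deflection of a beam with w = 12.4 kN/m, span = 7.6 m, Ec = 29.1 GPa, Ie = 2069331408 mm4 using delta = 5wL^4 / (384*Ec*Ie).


Convert: L = 7.6 m = 7600 mm, Ec = 29.1 GPa = 29100 MPa
delta = 5 * 12.4 * 7600^4 / (384 * 29100 * 2069331408)
= 8.95 mm

8.95


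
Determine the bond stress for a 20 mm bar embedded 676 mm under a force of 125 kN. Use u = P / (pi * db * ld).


u = P / (pi * db * ld)
= 125 * 1000 / (pi * 20 * 676)
= 2.943 MPa

2.943


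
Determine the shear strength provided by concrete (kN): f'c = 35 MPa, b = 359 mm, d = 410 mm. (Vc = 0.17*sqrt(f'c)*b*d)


Vc = 0.17 * sqrt(35) * 359 * 410 / 1000
= 148.03 kN

148.03


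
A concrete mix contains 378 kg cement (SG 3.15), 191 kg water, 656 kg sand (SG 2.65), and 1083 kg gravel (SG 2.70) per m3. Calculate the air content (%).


Vol cement = 378 / (3.15 * 1000) = 0.12 m3
Vol water = 191 / 1000 = 0.191 m3
Vol sand = 656 / (2.65 * 1000) = 0.247547 m3
Vol gravel = 1083 / (2.70 * 1000) = 0.401111 m3
Total solid + water volume = 0.959658 m3
Air = (1 - 0.959658) * 100 = 4.03%

4.03


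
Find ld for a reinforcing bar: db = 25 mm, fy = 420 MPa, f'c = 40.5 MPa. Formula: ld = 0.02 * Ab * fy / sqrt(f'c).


Ab = pi * 25^2 / 4 = 490.874 mm2
ld = 0.02 * 490.874 * 420 / sqrt(40.5)
= 647.9 mm

647.9


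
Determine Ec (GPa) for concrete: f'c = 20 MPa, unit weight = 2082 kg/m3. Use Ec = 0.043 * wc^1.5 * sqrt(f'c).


Ec = 0.043 * 2082^1.5 * sqrt(20) / 1000
= 18.27 GPa

18.27


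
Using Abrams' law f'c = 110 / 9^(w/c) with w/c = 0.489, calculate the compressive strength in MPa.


f'c = 110 / 9^0.489
= 110 / 2.928
= 37.56 MPa

37.56


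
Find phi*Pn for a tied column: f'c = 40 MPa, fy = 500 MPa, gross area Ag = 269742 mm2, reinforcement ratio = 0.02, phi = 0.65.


Ast = rho * Ag = 0.02 * 269742 = 5394.84 mm2
phi*Pn = 0.65 * 0.80 * (0.85 * 40 * (269742 - 5394.84) + 500 * 5394.84) / 1000
= 6076.32 kN

6076.32


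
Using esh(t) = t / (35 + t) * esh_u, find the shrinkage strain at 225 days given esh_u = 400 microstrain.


esh(225) = 225 / (35 + 225) * 400
= 225 / 260 * 400
= 346.2 microstrain

346.2


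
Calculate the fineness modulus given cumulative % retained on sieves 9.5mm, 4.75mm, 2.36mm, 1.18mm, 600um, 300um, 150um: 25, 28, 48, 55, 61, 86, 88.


FM = sum(cumulative % retained) / 100
= 391 / 100
= 3.91

3.91


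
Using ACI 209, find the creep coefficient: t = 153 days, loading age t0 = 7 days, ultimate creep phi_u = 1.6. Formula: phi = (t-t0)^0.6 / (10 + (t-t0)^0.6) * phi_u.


dt = 153 - 7 = 146
phi = 146^0.6 / (10 + 146^0.6) * 1.6
= 1.065

1.065


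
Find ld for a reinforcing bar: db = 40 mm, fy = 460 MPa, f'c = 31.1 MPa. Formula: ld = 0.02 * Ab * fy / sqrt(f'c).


Ab = pi * 40^2 / 4 = 1256.637 mm2
ld = 0.02 * 1256.637 * 460 / sqrt(31.1)
= 2073.1 mm

2073.1


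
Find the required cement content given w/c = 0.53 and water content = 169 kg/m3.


Cement = water / (w/c)
= 169 / 0.53
= 318.9 kg/m3

318.9


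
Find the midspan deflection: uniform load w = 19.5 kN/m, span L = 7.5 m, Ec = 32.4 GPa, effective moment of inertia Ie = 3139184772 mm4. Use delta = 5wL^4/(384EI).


Convert: L = 7.5 m = 7500 mm, Ec = 32.4 GPa = 32400 MPa
delta = 5 * 19.5 * 7500^4 / (384 * 32400 * 3139184772)
= 7.9 mm

7.9


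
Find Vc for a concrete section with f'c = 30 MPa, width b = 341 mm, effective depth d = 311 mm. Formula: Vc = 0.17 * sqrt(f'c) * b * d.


Vc = 0.17 * sqrt(30) * 341 * 311 / 1000
= 98.75 kN

98.75


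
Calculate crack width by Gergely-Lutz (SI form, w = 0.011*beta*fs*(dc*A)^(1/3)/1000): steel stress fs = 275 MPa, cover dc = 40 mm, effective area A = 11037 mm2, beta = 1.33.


w = 0.011 * beta * fs * (dc * A)^(1/3) / 1000
= 0.011 * 1.33 * 275 * (40 * 11037)^(1/3) / 1000
= 0.306 mm

0.306


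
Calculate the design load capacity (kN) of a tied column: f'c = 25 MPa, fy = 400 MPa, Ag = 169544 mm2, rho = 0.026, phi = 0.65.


Ast = rho * Ag = 0.026 * 169544 = 4408.144 mm2
phi*Pn = 0.65 * 0.80 * (0.85 * 25 * (169544 - 4408.144) + 400 * 4408.144) / 1000
= 2741.65 kN

2741.65


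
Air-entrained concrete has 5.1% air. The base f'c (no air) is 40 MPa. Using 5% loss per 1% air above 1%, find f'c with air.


Strength loss = (5.1 - 1) * 5 = 20.5%
f'c = 40 * (1 - 20.5/100)
= 31.8 MPa

31.8


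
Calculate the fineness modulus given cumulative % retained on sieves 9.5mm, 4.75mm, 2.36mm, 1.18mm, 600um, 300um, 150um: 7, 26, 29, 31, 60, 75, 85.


FM = sum(cumulative % retained) / 100
= 313 / 100
= 3.13

3.13


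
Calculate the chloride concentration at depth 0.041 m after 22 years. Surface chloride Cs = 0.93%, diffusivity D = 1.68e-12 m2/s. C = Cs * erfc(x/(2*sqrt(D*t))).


t_seconds = 22 * 365.25 * 24 * 3600 = 694267200.0 s
arg = 0.041 / (2 * sqrt(1.68e-12 * 694267200.0))
= 0.6003
erfc(0.6003) = 0.3959
C = 0.93 * 0.3959 = 0.3682%

0.3682


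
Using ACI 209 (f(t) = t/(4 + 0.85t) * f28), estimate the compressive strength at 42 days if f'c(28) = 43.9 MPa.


f(42) = 42 / (4 + 0.85 * 42) * 43.9
= 42 / 39.7 * 43.9
= 46.44 MPa

46.44


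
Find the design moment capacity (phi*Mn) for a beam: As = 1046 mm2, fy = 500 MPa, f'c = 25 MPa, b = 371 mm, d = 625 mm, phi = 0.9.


a = As * fy / (0.85 * f'c * b)
= 1046 * 500 / (0.85 * 25 * 371)
= 66.339 mm
Mn = As * fy * (d - a/2) / 10^6
= 309.5274 kN-m
phi*Mn = 0.9 * 309.5274 = 278.57 kN-m

278.57


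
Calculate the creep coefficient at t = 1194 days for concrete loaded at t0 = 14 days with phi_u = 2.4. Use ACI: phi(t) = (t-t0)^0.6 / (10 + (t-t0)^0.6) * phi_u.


dt = 1194 - 14 = 1180
phi = 1180^0.6 / (10 + 1180^0.6) * 2.4
= 2.099

2.099


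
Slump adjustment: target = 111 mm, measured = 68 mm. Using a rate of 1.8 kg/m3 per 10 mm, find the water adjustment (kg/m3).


Difference = 111 - 68 = 43 mm
Water adjustment = 43 * 1.8 / 10 = 7.7 kg/m3

7.7


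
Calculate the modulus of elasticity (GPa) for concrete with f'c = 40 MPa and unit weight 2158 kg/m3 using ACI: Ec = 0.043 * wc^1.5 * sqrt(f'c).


Ec = 0.043 * 2158^1.5 * sqrt(40) / 1000
= 27.26 GPa

27.26


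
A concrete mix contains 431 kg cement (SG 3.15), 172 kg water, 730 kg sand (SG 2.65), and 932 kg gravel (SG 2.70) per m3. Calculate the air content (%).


Vol cement = 431 / (3.15 * 1000) = 0.136825 m3
Vol water = 172 / 1000 = 0.172 m3
Vol sand = 730 / (2.65 * 1000) = 0.275472 m3
Vol gravel = 932 / (2.70 * 1000) = 0.345185 m3
Total solid + water volume = 0.929482 m3
Air = (1 - 0.929482) * 100 = 7.05%

7.05


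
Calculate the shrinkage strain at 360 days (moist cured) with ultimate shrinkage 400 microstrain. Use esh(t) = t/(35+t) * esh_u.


esh(360) = 360 / (35 + 360) * 400
= 360 / 395 * 400
= 364.6 microstrain

364.6


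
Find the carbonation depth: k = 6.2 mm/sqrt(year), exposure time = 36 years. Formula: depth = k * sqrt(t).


depth = k * sqrt(t)
= 6.2 * sqrt(36)
= 37.2 mm

37.2


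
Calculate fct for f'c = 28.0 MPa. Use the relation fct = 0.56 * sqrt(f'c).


fct = 0.56 * sqrt(28.0)
= 0.56 * 5.292
= 2.963 MPa

2.963


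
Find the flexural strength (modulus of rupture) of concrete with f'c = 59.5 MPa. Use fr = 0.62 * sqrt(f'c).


fr = 0.62 * sqrt(59.5)
= 4.782 MPa

4.782


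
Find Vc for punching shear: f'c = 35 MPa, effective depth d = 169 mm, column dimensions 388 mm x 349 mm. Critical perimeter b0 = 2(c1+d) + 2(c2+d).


b0 = 2*(388 + 169) + 2*(349 + 169) = 2150 mm
Vc = 0.33 * sqrt(35) * 2150 * 169 / 1000
= 709.37 kN

709.37


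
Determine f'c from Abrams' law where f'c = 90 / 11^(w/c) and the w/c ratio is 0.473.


f'c = 90 / 11^0.473
= 90 / 3.109
= 28.95 MPa

28.95


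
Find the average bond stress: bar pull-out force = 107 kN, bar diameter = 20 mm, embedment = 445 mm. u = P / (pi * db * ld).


u = P / (pi * db * ld)
= 107 * 1000 / (pi * 20 * 445)
= 3.827 MPa

3.827


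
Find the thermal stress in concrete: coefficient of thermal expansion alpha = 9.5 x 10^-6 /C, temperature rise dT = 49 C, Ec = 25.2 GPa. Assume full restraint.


sigma = alpha * dT * Ec
= 9.5e-6 * 49 * 25.2 * 1000
= 11.731 MPa

11.731


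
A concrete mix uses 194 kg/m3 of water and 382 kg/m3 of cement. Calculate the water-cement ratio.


w/c = water / cement
w/c = 194 / 382 = 0.508

0.508


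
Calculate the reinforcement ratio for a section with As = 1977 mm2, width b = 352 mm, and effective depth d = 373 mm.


rho = As / (b * d)
= 1977 / (352 * 373)
= 0.0151

0.0151


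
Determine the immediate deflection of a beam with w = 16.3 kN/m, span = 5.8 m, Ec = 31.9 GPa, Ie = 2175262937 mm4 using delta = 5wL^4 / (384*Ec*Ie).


Convert: L = 5.8 m = 5800 mm, Ec = 31.9 GPa = 31900 MPa
delta = 5 * 16.3 * 5800^4 / (384 * 31900 * 2175262937)
= 3.46 mm

3.46


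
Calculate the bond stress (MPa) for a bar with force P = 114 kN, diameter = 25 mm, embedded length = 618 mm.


u = P / (pi * db * ld)
= 114 * 1000 / (pi * 25 * 618)
= 2.349 MPa

2.349


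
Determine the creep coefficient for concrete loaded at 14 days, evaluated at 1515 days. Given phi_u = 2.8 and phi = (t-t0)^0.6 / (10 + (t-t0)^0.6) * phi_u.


dt = 1515 - 14 = 1501
phi = 1501^0.6 / (10 + 1501^0.6) * 2.8
= 2.491

2.491


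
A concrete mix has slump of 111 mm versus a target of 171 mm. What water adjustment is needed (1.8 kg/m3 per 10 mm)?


Difference = 171 - 111 = 60 mm
Water adjustment = 60 * 1.8 / 10 = 10.8 kg/m3

10.8


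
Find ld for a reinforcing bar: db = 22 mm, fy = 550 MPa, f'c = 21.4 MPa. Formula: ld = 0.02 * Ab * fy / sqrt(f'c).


Ab = pi * 22^2 / 4 = 380.133 mm2
ld = 0.02 * 380.133 * 550 / sqrt(21.4)
= 903.9 mm

903.9


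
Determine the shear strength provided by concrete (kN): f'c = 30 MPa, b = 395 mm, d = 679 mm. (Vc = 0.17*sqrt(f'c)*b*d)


Vc = 0.17 * sqrt(30) * 395 * 679 / 1000
= 249.73 kN

249.73


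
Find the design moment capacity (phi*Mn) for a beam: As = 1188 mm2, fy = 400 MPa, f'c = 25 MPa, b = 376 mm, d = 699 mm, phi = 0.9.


a = As * fy / (0.85 * f'c * b)
= 1188 * 400 / (0.85 * 25 * 376)
= 59.4743 mm
Mn = As * fy * (d - a/2) / 10^6
= 318.0337 kN-m
phi*Mn = 0.9 * 318.0337 = 286.23 kN-m

286.23


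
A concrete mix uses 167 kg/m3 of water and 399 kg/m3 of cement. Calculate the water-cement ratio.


w/c = water / cement
w/c = 167 / 399 = 0.419

0.419


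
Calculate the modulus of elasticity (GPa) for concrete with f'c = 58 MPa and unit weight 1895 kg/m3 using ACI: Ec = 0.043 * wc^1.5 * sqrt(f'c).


Ec = 0.043 * 1895^1.5 * sqrt(58) / 1000
= 27.01 GPa

27.01


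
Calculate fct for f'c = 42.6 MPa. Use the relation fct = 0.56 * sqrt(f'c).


fct = 0.56 * sqrt(42.6)
= 0.56 * 6.527
= 3.655 MPa

3.655


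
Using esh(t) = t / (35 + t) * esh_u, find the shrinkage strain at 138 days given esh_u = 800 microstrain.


esh(138) = 138 / (35 + 138) * 800
= 138 / 173 * 800
= 638.2 microstrain

638.2


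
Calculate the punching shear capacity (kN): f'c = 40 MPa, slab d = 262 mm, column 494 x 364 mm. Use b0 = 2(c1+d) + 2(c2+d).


b0 = 2*(494 + 262) + 2*(364 + 262) = 2764 mm
Vc = 0.33 * sqrt(40) * 2764 * 262 / 1000
= 1511.41 kN

1511.41


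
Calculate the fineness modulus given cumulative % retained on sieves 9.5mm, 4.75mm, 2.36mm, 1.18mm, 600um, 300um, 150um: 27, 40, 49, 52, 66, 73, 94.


FM = sum(cumulative % retained) / 100
= 401 / 100
= 4.01

4.01


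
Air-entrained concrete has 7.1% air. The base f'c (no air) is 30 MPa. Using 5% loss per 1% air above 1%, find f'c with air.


Strength loss = (7.1 - 1) * 5 = 30.5%
f'c = 30 * (1 - 30.5/100)
= 20.85 MPa

20.85


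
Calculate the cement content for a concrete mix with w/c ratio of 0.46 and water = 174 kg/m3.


Cement = water / (w/c)
= 174 / 0.46
= 378.3 kg/m3

378.3


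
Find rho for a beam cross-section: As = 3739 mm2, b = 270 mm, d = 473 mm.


rho = As / (b * d)
= 3739 / (270 * 473)
= 0.0293

0.0293


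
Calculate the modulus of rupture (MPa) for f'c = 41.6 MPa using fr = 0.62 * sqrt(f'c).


fr = 0.62 * sqrt(41.6)
= 3.999 MPa

3.999


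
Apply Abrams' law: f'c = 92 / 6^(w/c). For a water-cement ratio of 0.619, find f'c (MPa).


f'c = 92 / 6^0.619
= 92 / 3.032
= 30.35 MPa

30.35


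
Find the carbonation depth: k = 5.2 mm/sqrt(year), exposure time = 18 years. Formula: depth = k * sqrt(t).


depth = k * sqrt(t)
= 5.2 * sqrt(18)
= 22.06 mm

22.06


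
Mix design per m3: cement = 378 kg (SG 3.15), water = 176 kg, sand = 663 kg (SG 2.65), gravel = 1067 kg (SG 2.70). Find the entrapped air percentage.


Vol cement = 378 / (3.15 * 1000) = 0.12 m3
Vol water = 176 / 1000 = 0.176 m3
Vol sand = 663 / (2.65 * 1000) = 0.250189 m3
Vol gravel = 1067 / (2.70 * 1000) = 0.395185 m3
Total solid + water volume = 0.941374 m3
Air = (1 - 0.941374) * 100 = 5.86%

5.86


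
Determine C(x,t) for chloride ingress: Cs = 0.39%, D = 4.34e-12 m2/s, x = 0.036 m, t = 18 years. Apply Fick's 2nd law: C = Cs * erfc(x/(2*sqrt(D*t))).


t_seconds = 18 * 365.25 * 24 * 3600 = 568036800.0 s
arg = 0.036 / (2 * sqrt(4.34e-12 * 568036800.0))
= 0.3625
erfc(0.3625) = 0.6082
C = 0.39 * 0.6082 = 0.2372%

0.2372


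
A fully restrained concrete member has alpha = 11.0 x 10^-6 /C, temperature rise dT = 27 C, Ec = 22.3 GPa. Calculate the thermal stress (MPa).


sigma = alpha * dT * Ec
= 11.0e-6 * 27 * 22.3 * 1000
= 6.623 MPa

6.623


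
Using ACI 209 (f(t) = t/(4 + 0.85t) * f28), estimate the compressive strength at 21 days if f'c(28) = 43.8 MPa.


f(21) = 21 / (4 + 0.85 * 21) * 43.8
= 21 / 21.85 * 43.8
= 42.1 MPa

42.1


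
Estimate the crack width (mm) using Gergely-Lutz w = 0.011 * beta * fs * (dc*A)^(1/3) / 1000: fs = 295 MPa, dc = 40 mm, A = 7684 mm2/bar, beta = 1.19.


w = 0.011 * beta * fs * (dc * A)^(1/3) / 1000
= 0.011 * 1.19 * 295 * (40 * 7684)^(1/3) / 1000
= 0.261 mm

0.261


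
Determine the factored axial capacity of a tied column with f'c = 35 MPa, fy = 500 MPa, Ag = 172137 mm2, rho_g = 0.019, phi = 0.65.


Ast = rho * Ag = 0.019 * 172137 = 3270.603 mm2
phi*Pn = 0.65 * 0.80 * (0.85 * 35 * (172137 - 3270.603) + 500 * 3270.603) / 1000
= 3462.72 kN

3462.72


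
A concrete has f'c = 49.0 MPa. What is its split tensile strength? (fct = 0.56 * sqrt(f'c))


fct = 0.56 * sqrt(49.0)
= 0.56 * 7.0
= 3.92 MPa

3.92


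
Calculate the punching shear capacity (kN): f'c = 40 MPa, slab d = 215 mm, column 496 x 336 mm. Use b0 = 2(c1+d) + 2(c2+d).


b0 = 2*(496 + 215) + 2*(336 + 215) = 2524 mm
Vc = 0.33 * sqrt(40) * 2524 * 215 / 1000
= 1132.59 kN

1132.59


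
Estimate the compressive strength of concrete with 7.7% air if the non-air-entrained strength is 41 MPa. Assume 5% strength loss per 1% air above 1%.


Strength loss = (7.7 - 1) * 5 = 33.5%
f'c = 41 * (1 - 33.5/100)
= 27.27 MPa

27.27


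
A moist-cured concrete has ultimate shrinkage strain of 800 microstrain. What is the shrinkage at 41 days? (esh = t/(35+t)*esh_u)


esh(41) = 41 / (35 + 41) * 800
= 41 / 76 * 800
= 431.6 microstrain

431.6


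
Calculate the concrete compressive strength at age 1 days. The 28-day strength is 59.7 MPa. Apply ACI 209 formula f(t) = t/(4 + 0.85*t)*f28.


f(1) = 1 / (4 + 0.85 * 1) * 59.7
= 1 / 4.85 * 59.7
= 12.31 MPa

12.31


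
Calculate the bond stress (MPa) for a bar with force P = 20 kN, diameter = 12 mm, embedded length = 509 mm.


u = P / (pi * db * ld)
= 20 * 1000 / (pi * 12 * 509)
= 1.042 MPa

1.042


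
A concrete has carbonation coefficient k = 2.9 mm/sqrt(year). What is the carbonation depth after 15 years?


depth = k * sqrt(t)
= 2.9 * sqrt(15)
= 11.23 mm

11.23


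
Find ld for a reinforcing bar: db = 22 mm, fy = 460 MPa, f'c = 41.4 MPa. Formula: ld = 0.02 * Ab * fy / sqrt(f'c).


Ab = pi * 22^2 / 4 = 380.133 mm2
ld = 0.02 * 380.133 * 460 / sqrt(41.4)
= 543.5 mm

543.5


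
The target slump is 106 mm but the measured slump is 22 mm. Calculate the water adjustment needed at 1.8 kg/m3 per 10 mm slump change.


Difference = 106 - 22 = 84 mm
Water adjustment = 84 * 1.8 / 10 = 15.1 kg/m3

15.1


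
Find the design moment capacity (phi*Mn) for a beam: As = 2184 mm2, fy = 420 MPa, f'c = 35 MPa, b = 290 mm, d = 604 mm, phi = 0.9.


a = As * fy / (0.85 * f'c * b)
= 2184 * 420 / (0.85 * 35 * 290)
= 106.3205 mm
Mn = As * fy * (d - a/2) / 10^6
= 505.2743 kN-m
phi*Mn = 0.9 * 505.2743 = 454.75 kN-m

454.75


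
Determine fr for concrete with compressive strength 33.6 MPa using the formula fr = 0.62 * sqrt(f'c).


fr = 0.62 * sqrt(33.6)
= 3.594 MPa

3.594


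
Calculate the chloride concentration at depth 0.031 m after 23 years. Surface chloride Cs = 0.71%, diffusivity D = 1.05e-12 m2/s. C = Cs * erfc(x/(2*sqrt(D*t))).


t_seconds = 23 * 365.25 * 24 * 3600 = 725824800.0 s
arg = 0.031 / (2 * sqrt(1.05e-12 * 725824800.0))
= 0.5615
erfc(0.5615) = 0.4272
C = 0.71 * 0.4272 = 0.3033%

0.3033


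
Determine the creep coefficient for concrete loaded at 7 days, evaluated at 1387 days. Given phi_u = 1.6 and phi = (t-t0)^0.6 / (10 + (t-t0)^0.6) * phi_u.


dt = 1387 - 7 = 1380
phi = 1380^0.6 / (10 + 1380^0.6) * 1.6
= 1.415

1.415


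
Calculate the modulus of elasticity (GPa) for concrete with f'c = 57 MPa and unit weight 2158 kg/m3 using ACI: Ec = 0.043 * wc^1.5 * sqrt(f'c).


Ec = 0.043 * 2158^1.5 * sqrt(57) / 1000
= 32.54 GPa

32.54


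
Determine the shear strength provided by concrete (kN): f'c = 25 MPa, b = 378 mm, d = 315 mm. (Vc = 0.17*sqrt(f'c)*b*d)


Vc = 0.17 * sqrt(25) * 378 * 315 / 1000
= 101.21 kN

101.21


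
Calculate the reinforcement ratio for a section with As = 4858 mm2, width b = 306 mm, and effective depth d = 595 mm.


rho = As / (b * d)
= 4858 / (306 * 595)
= 0.0267

0.0267


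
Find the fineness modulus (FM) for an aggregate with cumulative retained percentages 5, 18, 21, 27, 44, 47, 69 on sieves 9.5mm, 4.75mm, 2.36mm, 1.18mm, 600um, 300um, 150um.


FM = sum(cumulative % retained) / 100
= 231 / 100
= 2.31

2.31


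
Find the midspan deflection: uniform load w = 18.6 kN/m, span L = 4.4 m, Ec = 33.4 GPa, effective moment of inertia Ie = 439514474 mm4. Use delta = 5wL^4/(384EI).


Convert: L = 4.4 m = 4400 mm, Ec = 33.4 GPa = 33400 MPa
delta = 5 * 18.6 * 4400^4 / (384 * 33400 * 439514474)
= 6.18 mm

6.18


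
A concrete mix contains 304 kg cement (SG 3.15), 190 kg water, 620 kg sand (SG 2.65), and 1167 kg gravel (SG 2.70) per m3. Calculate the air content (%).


Vol cement = 304 / (3.15 * 1000) = 0.096508 m3
Vol water = 190 / 1000 = 0.19 m3
Vol sand = 620 / (2.65 * 1000) = 0.233962 m3
Vol gravel = 1167 / (2.70 * 1000) = 0.432222 m3
Total solid + water volume = 0.952692 m3
Air = (1 - 0.952692) * 100 = 4.73%

4.73


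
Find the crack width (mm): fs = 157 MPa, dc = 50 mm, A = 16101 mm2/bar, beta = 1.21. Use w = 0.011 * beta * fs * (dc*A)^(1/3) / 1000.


w = 0.011 * beta * fs * (dc * A)^(1/3) / 1000
= 0.011 * 1.21 * 157 * (50 * 16101)^(1/3) / 1000
= 0.194 mm

0.194


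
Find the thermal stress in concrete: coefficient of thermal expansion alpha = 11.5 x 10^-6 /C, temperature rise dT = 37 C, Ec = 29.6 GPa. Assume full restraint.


sigma = alpha * dT * Ec
= 11.5e-6 * 37 * 29.6 * 1000
= 12.595 MPa

12.595


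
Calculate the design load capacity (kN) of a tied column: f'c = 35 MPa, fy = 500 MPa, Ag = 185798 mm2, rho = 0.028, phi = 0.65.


Ast = rho * Ag = 0.028 * 185798 = 5202.344 mm2
phi*Pn = 0.65 * 0.80 * (0.85 * 35 * (185798 - 5202.344) + 500 * 5202.344) / 1000
= 4146.42 kN

4146.42
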